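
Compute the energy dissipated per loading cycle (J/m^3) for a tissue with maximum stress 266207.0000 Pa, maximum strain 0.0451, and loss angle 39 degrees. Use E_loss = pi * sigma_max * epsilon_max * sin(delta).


E_loss = pi * sigma_max * epsilon_max * sin(delta)
delta = 39 deg = 0.6807 rad
sin(delta) = 0.6293
E_loss = pi * 266207.0000 * 0.0451 * 0.6293
E_loss = 23736.5551


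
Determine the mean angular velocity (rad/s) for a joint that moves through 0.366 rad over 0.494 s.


omega = delta_theta / delta_t
omega = 0.366 / 0.494
omega = 0.7409


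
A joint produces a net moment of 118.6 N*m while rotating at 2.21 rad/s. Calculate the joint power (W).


P = M * omega
P = 118.6 * 2.21
P = 262.1060


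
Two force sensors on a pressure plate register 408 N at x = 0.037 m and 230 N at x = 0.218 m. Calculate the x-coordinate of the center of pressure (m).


COP_x = (F1*x1 + F2*x2) / (F1 + F2)
COP_x = (408*0.037 + 230*0.218) / (408 + 230)
Numerator = 65.2360
Denominator = 638
COP_x = 0.1023


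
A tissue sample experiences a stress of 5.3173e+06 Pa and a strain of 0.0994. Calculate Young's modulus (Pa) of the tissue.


E = stress / strain
E = 5.3173e+06 / 0.0994
E = 5.3494e+07


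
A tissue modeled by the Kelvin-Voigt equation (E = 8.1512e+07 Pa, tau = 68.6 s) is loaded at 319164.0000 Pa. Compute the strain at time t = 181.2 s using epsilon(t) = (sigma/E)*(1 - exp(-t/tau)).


epsilon(t) = (sigma/E) * (1 - exp(-t/tau))
sigma/E = 319164.0000 / 8.1512e+07 = 0.0039
exp(-t/tau) = exp(-181.2 / 68.6) = 0.0713
epsilon = 0.0039 * (1 - 0.0713)
epsilon = 0.0036


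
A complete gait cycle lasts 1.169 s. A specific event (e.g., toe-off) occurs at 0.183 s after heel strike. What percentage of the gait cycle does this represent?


pct = (event_time / cycle_time) * 100
pct = (0.183 / 1.169) * 100
ratio = 0.1565
pct = 15.6544


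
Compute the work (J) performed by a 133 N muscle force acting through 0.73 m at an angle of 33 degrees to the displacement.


W = F * d * cos(theta)
theta = 33 deg = 0.5760 rad
cos(theta) = 0.8387
W = 133 * 0.73 * 0.8387
W = 81.4265


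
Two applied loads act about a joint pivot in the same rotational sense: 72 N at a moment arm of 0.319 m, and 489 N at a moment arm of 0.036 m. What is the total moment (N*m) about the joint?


M = F1 * d1 + F2 * d2
M = 72 * 0.319 + 489 * 0.036
M = 22.9680 + 17.6040
M = 40.5720


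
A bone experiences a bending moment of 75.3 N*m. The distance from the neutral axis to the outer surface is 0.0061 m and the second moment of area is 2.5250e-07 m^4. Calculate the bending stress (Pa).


sigma = M * c / I
sigma = 75.3 * 0.0061 / 2.5250e-07
M * c = 0.4593
sigma = 1.8191e+06


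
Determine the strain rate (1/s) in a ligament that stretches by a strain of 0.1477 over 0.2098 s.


strain_rate = delta_strain / delta_t
strain_rate = 0.1477 / 0.2098
strain_rate = 0.7040


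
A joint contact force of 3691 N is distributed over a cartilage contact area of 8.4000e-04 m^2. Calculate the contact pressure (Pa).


P = F / A
P = 3691 / 8.4000e-04
P = 4.3940e+06


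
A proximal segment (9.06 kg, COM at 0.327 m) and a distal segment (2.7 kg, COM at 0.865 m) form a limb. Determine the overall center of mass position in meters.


COM = (m1*x1 + m2*x2) / (m1 + m2)
COM = (9.06*0.327 + 2.7*0.865) / (9.06 + 2.7)
Numerator = 5.2981
Denominator = 11.7600
COM = 0.4505


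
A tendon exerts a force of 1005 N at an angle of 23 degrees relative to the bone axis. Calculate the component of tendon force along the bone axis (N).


F_eff = F_tendon * cos(theta)
theta = 23 deg = 0.4014 rad
cos(theta) = 0.9205
F_eff = 1005 * 0.9205
F_eff = 925.1074


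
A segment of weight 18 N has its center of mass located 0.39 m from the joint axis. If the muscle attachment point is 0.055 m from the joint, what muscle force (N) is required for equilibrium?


F_muscle = W * d_load / d_muscle
F_muscle = 18 * 0.39 / 0.055
Numerator = 7.0200
F_muscle = 127.6364


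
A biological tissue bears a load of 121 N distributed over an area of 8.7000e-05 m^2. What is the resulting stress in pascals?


stress = F / A
stress = 121 / 8.7000e-05
stress = 1.3908e+06


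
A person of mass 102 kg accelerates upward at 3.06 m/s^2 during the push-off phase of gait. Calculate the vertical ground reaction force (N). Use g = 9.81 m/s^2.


GRF = m * (g + a)
GRF = 102 * (9.81 + 3.06)
GRF = 102 * 12.8700
GRF = 1312.7400


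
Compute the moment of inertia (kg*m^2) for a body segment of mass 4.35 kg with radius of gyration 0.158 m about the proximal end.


I = m * k^2
I = 4.35 * 0.158^2
k^2 = 0.0250
I = 0.1086


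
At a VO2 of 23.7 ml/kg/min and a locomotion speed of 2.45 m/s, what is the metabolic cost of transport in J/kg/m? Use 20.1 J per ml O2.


Power per kg = VO2 * 20.1 / 60
Power per kg = 23.7 * 20.1 / 60 = 7.9395 W/kg
Cost = power_per_kg / speed
Cost = 7.9395 / 2.45
Cost = 3.2406


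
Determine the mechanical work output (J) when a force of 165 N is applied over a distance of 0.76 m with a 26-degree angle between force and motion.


W = F * d * cos(theta)
theta = 26 deg = 0.4538 rad
cos(theta) = 0.8988
W = 165 * 0.76 * 0.8988
W = 112.7088


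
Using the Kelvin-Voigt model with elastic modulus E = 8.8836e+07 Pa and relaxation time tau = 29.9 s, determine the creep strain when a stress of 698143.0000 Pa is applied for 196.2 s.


epsilon(t) = (sigma/E) * (1 - exp(-t/tau))
sigma/E = 698143.0000 / 8.8836e+07 = 0.0079
exp(-t/tau) = exp(-196.2 / 29.9) = 0.0014
epsilon = 0.0079 * (1 - 0.0014)
epsilon = 0.0078


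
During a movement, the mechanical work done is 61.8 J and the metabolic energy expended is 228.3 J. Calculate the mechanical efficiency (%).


eta = (W_mech / E_meta) * 100
eta = (61.8 / 228.3) * 100
ratio = 0.2707
eta = 27.0696


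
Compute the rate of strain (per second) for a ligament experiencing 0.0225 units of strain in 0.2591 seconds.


strain_rate = delta_strain / delta_t
strain_rate = 0.0225 / 0.2591
strain_rate = 0.0868


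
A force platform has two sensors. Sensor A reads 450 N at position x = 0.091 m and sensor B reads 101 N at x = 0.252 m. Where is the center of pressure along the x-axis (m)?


COP_x = (F1*x1 + F2*x2) / (F1 + F2)
COP_x = (450*0.091 + 101*0.252) / (450 + 101)
Numerator = 66.4020
Denominator = 551
COP_x = 0.1205


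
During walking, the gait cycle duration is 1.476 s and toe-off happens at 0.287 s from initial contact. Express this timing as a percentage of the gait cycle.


pct = (event_time / cycle_time) * 100
pct = (0.287 / 1.476) * 100
ratio = 0.1944
pct = 19.4444


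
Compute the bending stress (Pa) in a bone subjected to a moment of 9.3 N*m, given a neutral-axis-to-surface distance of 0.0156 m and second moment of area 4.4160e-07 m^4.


sigma = M * c / I
sigma = 9.3 * 0.0156 / 4.4160e-07
M * c = 0.1451
sigma = 328532.6087


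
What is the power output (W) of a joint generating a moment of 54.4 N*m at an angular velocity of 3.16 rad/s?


P = M * omega
P = 54.4 * 3.16
P = 171.9040


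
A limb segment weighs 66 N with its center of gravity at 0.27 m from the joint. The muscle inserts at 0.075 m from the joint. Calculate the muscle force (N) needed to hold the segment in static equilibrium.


F_muscle = W * d_load / d_muscle
F_muscle = 66 * 0.27 / 0.075
Numerator = 17.8200
F_muscle = 237.6000


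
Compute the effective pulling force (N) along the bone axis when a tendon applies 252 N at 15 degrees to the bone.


F_eff = F_tendon * cos(theta)
theta = 15 deg = 0.2618 rad
cos(theta) = 0.9659
F_eff = 252 * 0.9659
F_eff = 243.4133


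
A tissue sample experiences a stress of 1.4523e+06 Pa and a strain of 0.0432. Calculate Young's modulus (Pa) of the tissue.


E = stress / strain
E = 1.4523e+06 / 0.0432
E = 3.3618e+07


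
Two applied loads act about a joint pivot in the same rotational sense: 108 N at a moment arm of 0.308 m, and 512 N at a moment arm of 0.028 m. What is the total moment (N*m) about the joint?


M = F1 * d1 + F2 * d2
M = 108 * 0.308 + 512 * 0.028
M = 33.2640 + 14.3360
M = 47.6000


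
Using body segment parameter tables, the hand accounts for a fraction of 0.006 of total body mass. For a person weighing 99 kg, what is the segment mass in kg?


m_segment = body_mass * fraction
m_segment = 99 * 0.006
m_segment = 0.5940


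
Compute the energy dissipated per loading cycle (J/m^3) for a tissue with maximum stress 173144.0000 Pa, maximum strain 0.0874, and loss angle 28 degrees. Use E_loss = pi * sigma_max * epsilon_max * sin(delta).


E_loss = pi * sigma_max * epsilon_max * sin(delta)
delta = 28 deg = 0.4887 rad
sin(delta) = 0.4695
E_loss = pi * 173144.0000 * 0.0874 * 0.4695
E_loss = 22319.1701


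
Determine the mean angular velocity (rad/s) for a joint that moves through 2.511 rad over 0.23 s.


omega = delta_theta / delta_t
omega = 2.511 / 0.23
omega = 10.9174


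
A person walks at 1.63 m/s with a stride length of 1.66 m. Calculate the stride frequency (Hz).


f = v / stride_length
f = 1.63 / 1.66
f = 0.9819


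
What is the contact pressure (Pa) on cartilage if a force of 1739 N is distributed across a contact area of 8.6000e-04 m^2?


P = F / A
P = 1739 / 8.6000e-04
P = 2.0221e+06


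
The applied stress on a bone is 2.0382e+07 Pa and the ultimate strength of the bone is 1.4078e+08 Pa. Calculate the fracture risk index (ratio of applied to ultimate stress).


FRI = applied / ultimate
FRI = 2.0382e+07 / 1.4078e+08
FRI = 0.1448


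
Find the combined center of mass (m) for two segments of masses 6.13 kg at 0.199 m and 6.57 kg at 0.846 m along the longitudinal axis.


COM = (m1*x1 + m2*x2) / (m1 + m2)
COM = (6.13*0.199 + 6.57*0.846) / (6.13 + 6.57)
Numerator = 6.7781
Denominator = 12.7000
COM = 0.5337


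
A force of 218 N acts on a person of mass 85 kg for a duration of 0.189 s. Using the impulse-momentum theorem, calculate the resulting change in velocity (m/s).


J = F * dt = 218 * 0.189 = 41.2020 N*s
delta_v = J / m
delta_v = 41.2020 / 85
delta_v = 0.4847


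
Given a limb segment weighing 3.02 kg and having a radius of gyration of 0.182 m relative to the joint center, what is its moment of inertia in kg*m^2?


I = m * k^2
I = 3.02 * 0.182^2
k^2 = 0.0331
I = 0.1000


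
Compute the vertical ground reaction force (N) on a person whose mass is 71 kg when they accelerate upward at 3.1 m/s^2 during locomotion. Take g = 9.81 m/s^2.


GRF = m * (g + a)
GRF = 71 * (9.81 + 3.1)
GRF = 71 * 12.9100
GRF = 916.6100


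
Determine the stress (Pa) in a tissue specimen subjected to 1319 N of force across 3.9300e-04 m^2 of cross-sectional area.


stress = F / A
stress = 1319 / 3.9300e-04
stress = 3.3562e+06


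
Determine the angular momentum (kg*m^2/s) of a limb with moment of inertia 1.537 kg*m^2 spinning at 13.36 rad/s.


L = I * omega
L = 1.537 * 13.36
L = 20.5343


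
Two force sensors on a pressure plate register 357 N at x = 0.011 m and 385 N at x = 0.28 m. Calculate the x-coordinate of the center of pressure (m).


COP_x = (F1*x1 + F2*x2) / (F1 + F2)
COP_x = (357*0.011 + 385*0.28) / (357 + 385)
Numerator = 111.7270
Denominator = 742
COP_x = 0.1506


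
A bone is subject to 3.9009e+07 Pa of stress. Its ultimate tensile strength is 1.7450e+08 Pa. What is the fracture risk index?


FRI = applied / ultimate
FRI = 3.9009e+07 / 1.7450e+08
FRI = 0.2235


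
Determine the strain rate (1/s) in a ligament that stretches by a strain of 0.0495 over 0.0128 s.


strain_rate = delta_strain / delta_t
strain_rate = 0.0495 / 0.0128
strain_rate = 3.8672


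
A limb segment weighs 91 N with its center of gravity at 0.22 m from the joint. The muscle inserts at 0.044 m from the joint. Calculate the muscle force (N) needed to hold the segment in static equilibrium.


F_muscle = W * d_load / d_muscle
F_muscle = 91 * 0.22 / 0.044
Numerator = 20.0200
F_muscle = 455.0000


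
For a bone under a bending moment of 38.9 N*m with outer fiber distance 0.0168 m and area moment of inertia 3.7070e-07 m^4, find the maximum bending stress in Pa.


sigma = M * c / I
sigma = 38.9 * 0.0168 / 3.7070e-07
M * c = 0.6535
sigma = 1.7629e+06


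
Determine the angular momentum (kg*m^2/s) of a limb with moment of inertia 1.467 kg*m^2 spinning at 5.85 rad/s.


L = I * omega
L = 1.467 * 5.85
L = 8.5819


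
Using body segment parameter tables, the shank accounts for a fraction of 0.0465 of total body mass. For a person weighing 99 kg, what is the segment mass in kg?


m_segment = body_mass * fraction
m_segment = 99 * 0.0465
m_segment = 4.6035


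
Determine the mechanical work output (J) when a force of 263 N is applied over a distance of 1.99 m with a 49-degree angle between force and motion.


W = F * d * cos(theta)
theta = 49 deg = 0.8552 rad
cos(theta) = 0.6561
W = 263 * 1.99 * 0.6561
W = 343.3616


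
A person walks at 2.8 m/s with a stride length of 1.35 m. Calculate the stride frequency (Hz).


f = v / stride_length
f = 2.8 / 1.35
f = 2.0741


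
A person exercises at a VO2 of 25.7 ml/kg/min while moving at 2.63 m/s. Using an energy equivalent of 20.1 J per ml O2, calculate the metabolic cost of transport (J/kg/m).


Power per kg = VO2 * 20.1 / 60
Power per kg = 25.7 * 20.1 / 60 = 8.6095 W/kg
Cost = power_per_kg / speed
Cost = 8.6095 / 2.63
Cost = 3.2736


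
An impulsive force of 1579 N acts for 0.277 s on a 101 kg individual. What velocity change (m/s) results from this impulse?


J = F * dt = 1579 * 0.277 = 437.3830 N*s
delta_v = J / m
delta_v = 437.3830 / 101
delta_v = 4.3305


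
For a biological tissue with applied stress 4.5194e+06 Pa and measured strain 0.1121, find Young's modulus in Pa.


E = stress / strain
E = 4.5194e+06 / 0.1121
E = 4.0316e+07


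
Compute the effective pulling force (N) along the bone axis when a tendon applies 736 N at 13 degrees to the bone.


F_eff = F_tendon * cos(theta)
theta = 13 deg = 0.2269 rad
cos(theta) = 0.9744
F_eff = 736 * 0.9744
F_eff = 717.1364


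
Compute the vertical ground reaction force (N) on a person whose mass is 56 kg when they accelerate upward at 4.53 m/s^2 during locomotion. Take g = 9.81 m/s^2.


GRF = m * (g + a)
GRF = 56 * (9.81 + 4.53)
GRF = 56 * 14.3400
GRF = 803.0400


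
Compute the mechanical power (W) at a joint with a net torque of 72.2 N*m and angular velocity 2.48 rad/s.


P = M * omega
P = 72.2 * 2.48
P = 179.0560


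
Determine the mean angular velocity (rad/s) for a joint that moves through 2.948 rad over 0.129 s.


omega = delta_theta / delta_t
omega = 2.948 / 0.129
omega = 22.8527


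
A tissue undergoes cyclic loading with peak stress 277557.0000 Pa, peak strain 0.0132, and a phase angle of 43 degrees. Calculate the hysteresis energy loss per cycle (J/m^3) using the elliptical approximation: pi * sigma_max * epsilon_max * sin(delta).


E_loss = pi * sigma_max * epsilon_max * sin(delta)
delta = 43 deg = 0.7505 rad
sin(delta) = 0.6820
E_loss = pi * 277557.0000 * 0.0132 * 0.6820
E_loss = 7849.8131


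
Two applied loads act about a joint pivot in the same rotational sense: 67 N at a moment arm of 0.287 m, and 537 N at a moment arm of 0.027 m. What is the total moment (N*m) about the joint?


M = F1 * d1 + F2 * d2
M = 67 * 0.287 + 537 * 0.027
M = 19.2290 + 14.4990
M = 33.7280


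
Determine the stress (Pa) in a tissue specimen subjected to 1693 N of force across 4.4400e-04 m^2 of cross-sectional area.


stress = F / A
stress = 1693 / 4.4400e-04
stress = 3.8131e+06


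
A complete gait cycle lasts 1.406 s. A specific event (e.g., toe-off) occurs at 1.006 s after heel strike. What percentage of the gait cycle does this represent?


pct = (event_time / cycle_time) * 100
pct = (1.006 / 1.406) * 100
ratio = 0.7155
pct = 71.5505


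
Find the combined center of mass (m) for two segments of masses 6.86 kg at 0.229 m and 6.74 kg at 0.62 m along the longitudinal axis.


COM = (m1*x1 + m2*x2) / (m1 + m2)
COM = (6.86*0.229 + 6.74*0.62) / (6.86 + 6.74)
Numerator = 5.7497
Denominator = 13.6000
COM = 0.4228


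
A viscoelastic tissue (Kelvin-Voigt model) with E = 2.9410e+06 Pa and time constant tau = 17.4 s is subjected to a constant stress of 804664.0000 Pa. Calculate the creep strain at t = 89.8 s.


epsilon(t) = (sigma/E) * (1 - exp(-t/tau))
sigma/E = 804664.0000 / 2.9410e+06 = 0.2736
exp(-t/tau) = exp(-89.8 / 17.4) = 0.0057
epsilon = 0.2736 * (1 - 0.0057)
epsilon = 0.2720


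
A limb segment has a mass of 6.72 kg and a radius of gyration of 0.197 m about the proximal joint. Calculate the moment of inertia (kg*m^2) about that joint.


I = m * k^2
I = 6.72 * 0.197^2
k^2 = 0.0388
I = 0.2608


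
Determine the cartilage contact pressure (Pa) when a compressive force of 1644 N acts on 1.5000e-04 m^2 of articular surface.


P = F / A
P = 1644 / 1.5000e-04
P = 1.0960e+07


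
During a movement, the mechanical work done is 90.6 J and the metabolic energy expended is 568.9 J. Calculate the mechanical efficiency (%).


eta = (W_mech / E_meta) * 100
eta = (90.6 / 568.9) * 100
ratio = 0.1593
eta = 15.9255


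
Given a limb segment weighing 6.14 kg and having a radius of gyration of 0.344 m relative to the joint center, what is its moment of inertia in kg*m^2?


I = m * k^2
I = 6.14 * 0.344^2
k^2 = 0.1183
I = 0.7266


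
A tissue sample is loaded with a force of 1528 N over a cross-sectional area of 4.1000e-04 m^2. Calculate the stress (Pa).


stress = F / A
stress = 1528 / 4.1000e-04
stress = 3.7268e+06


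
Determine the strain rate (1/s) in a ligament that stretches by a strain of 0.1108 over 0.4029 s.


strain_rate = delta_strain / delta_t
strain_rate = 0.1108 / 0.4029
strain_rate = 0.2750


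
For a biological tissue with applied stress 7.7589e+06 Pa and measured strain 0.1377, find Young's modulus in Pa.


E = stress / strain
E = 7.7589e+06 / 0.1377
E = 5.6346e+07


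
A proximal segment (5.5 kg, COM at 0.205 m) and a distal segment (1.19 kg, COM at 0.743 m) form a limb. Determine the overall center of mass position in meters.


COM = (m1*x1 + m2*x2) / (m1 + m2)
COM = (5.5*0.205 + 1.19*0.743) / (5.5 + 1.19)
Numerator = 2.0117
Denominator = 6.6900
COM = 0.3007


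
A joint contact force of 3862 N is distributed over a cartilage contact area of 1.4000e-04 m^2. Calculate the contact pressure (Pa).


P = F / A
P = 3862 / 1.4000e-04
P = 2.7586e+07


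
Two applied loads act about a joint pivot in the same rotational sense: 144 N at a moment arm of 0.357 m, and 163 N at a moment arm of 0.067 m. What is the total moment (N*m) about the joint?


M = F1 * d1 + F2 * d2
M = 144 * 0.357 + 163 * 0.067
M = 51.4080 + 10.9210
M = 62.3290


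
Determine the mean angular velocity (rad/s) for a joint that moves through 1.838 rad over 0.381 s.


omega = delta_theta / delta_t
omega = 1.838 / 0.381
omega = 4.8241


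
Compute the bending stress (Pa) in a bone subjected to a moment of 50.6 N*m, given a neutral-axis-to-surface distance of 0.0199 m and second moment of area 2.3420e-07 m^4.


sigma = M * c / I
sigma = 50.6 * 0.0199 / 2.3420e-07
M * c = 1.0069
sigma = 4.2995e+06


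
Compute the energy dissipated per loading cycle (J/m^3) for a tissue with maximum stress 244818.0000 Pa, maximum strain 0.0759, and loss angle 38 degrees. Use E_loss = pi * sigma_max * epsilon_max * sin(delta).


E_loss = pi * sigma_max * epsilon_max * sin(delta)
delta = 38 deg = 0.6632 rad
sin(delta) = 0.6157
E_loss = pi * 244818.0000 * 0.0759 * 0.6157
E_loss = 35939.9090


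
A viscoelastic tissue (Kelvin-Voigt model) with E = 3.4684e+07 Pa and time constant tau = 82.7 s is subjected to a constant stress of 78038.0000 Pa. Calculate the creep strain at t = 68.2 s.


epsilon(t) = (sigma/E) * (1 - exp(-t/tau))
sigma/E = 78038.0000 / 3.4684e+07 = 0.0022
exp(-t/tau) = exp(-68.2 / 82.7) = 0.4384
epsilon = 0.0022 * (1 - 0.4384)
epsilon = 0.0013


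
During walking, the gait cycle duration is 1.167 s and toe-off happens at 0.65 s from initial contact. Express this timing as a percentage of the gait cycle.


pct = (event_time / cycle_time) * 100
pct = (0.65 / 1.167) * 100
ratio = 0.5570
pct = 55.6984


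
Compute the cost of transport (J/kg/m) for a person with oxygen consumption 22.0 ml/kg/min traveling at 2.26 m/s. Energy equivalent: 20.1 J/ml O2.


Power per kg = VO2 * 20.1 / 60
Power per kg = 22.0 * 20.1 / 60 = 7.3700 W/kg
Cost = power_per_kg / speed
Cost = 7.3700 / 2.26
Cost = 3.2611


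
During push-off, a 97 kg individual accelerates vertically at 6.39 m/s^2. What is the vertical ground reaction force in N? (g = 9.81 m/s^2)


GRF = m * (g + a)
GRF = 97 * (9.81 + 6.39)
GRF = 97 * 16.2000
GRF = 1571.4000


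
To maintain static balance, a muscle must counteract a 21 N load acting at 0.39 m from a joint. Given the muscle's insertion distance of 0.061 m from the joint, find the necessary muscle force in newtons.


F_muscle = W * d_load / d_muscle
F_muscle = 21 * 0.39 / 0.061
Numerator = 8.1900
F_muscle = 134.2623


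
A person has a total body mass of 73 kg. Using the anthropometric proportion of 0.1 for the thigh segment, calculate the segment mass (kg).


m_segment = body_mass * fraction
m_segment = 73 * 0.1
m_segment = 7.3000


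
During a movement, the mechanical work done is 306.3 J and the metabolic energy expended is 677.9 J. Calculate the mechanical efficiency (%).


eta = (W_mech / E_meta) * 100
eta = (306.3 / 677.9) * 100
ratio = 0.4518
eta = 45.1837


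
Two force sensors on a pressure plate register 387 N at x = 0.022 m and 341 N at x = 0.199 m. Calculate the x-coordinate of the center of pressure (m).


COP_x = (F1*x1 + F2*x2) / (F1 + F2)
COP_x = (387*0.022 + 341*0.199) / (387 + 341)
Numerator = 76.3730
Denominator = 728
COP_x = 0.1049


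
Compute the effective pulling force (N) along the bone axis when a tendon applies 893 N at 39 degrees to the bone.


F_eff = F_tendon * cos(theta)
theta = 39 deg = 0.6807 rad
cos(theta) = 0.7771
F_eff = 893 * 0.7771
F_eff = 693.9913


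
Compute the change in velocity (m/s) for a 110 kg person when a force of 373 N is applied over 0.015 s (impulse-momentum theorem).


J = F * dt = 373 * 0.015 = 5.5950 N*s
delta_v = J / m
delta_v = 5.5950 / 110
delta_v = 0.0509


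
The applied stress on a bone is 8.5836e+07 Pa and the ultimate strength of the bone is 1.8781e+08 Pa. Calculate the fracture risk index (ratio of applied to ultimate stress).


FRI = applied / ultimate
FRI = 8.5836e+07 / 1.8781e+08
FRI = 0.4570


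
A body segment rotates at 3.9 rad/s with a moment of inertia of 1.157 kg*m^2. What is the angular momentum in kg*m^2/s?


L = I * omega
L = 1.157 * 3.9
L = 4.5123


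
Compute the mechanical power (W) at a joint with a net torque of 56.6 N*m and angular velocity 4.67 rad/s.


P = M * omega
P = 56.6 * 4.67
P = 264.3220


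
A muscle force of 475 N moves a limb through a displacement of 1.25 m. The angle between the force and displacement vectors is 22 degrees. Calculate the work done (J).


W = F * d * cos(theta)
theta = 22 deg = 0.3840 rad
cos(theta) = 0.9272
W = 475 * 1.25 * 0.9272
W = 550.5154


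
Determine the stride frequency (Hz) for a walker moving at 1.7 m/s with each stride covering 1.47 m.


f = v / stride_length
f = 1.7 / 1.47
f = 1.1565


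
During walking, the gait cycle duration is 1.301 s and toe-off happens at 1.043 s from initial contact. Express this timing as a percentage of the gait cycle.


pct = (event_time / cycle_time) * 100
pct = (1.043 / 1.301) * 100
ratio = 0.8017
pct = 80.1691


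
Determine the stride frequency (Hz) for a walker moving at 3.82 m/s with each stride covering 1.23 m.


f = v / stride_length
f = 3.82 / 1.23
f = 3.1057


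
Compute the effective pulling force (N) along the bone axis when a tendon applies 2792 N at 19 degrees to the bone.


F_eff = F_tendon * cos(theta)
theta = 19 deg = 0.3316 rad
cos(theta) = 0.9455
F_eff = 2792 * 0.9455
F_eff = 2639.8879


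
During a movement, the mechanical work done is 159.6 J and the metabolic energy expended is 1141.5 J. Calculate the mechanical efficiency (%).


eta = (W_mech / E_meta) * 100
eta = (159.6 / 1141.5) * 100
ratio = 0.1398
eta = 13.9816


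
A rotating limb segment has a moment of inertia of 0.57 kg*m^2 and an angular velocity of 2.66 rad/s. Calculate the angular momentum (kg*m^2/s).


L = I * omega
L = 0.57 * 2.66
L = 1.5162


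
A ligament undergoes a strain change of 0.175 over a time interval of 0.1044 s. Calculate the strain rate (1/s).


strain_rate = delta_strain / delta_t
strain_rate = 0.175 / 0.1044
strain_rate = 1.6762


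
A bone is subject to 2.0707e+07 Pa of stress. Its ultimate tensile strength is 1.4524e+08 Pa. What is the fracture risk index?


FRI = applied / ultimate
FRI = 2.0707e+07 / 1.4524e+08
FRI = 0.1426


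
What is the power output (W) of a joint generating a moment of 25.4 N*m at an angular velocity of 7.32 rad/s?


P = M * omega
P = 25.4 * 7.32
P = 185.9280


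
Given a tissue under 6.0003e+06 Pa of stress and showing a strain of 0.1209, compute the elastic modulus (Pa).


E = stress / strain
E = 6.0003e+06 / 0.1209
E = 4.9630e+07


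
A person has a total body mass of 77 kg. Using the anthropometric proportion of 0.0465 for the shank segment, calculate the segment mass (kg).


m_segment = body_mass * fraction
m_segment = 77 * 0.0465
m_segment = 3.5805


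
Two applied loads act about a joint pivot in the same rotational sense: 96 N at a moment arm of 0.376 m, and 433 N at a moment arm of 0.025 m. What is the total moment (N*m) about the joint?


M = F1 * d1 + F2 * d2
M = 96 * 0.376 + 433 * 0.025
M = 36.0960 + 10.8250
M = 46.9210


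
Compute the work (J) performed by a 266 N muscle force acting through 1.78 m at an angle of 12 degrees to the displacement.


W = F * d * cos(theta)
theta = 12 deg = 0.2094 rad
cos(theta) = 0.9781
W = 266 * 1.78 * 0.9781
W = 463.1333


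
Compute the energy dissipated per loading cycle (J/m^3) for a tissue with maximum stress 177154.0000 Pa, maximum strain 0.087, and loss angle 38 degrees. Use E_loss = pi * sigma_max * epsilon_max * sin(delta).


E_loss = pi * sigma_max * epsilon_max * sin(delta)
delta = 38 deg = 0.6632 rad
sin(delta) = 0.6157
E_loss = pi * 177154.0000 * 0.087 * 0.6157
E_loss = 29810.0062


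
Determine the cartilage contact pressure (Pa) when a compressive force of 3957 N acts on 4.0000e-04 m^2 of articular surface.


P = F / A
P = 3957 / 4.0000e-04
P = 9.8925e+06


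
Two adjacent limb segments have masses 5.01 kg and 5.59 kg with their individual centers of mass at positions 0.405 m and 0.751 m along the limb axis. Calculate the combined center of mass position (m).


COM = (m1*x1 + m2*x2) / (m1 + m2)
COM = (5.01*0.405 + 5.59*0.751) / (5.01 + 5.59)
Numerator = 6.2271
Denominator = 10.6000
COM = 0.5875


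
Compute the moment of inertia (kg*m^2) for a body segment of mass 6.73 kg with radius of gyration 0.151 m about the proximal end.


I = m * k^2
I = 6.73 * 0.151^2
k^2 = 0.0228
I = 0.1535


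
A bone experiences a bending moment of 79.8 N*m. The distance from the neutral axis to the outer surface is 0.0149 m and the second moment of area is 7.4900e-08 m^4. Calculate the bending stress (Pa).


sigma = M * c / I
sigma = 79.8 * 0.0149 / 7.4900e-08
M * c = 1.1890
sigma = 1.5875e+07


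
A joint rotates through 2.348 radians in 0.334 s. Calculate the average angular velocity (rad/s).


omega = delta_theta / delta_t
omega = 2.348 / 0.334
omega = 7.0299


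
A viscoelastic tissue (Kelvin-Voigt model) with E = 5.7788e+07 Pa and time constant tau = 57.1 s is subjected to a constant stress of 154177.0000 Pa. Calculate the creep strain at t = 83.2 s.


epsilon(t) = (sigma/E) * (1 - exp(-t/tau))
sigma/E = 154177.0000 / 5.7788e+07 = 0.0027
exp(-t/tau) = exp(-83.2 / 57.1) = 0.2329
epsilon = 0.0027 * (1 - 0.2329)
epsilon = 0.0020


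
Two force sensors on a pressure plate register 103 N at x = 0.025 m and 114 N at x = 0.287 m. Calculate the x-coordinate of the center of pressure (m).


COP_x = (F1*x1 + F2*x2) / (F1 + F2)
COP_x = (103*0.025 + 114*0.287) / (103 + 114)
Numerator = 35.2930
Denominator = 217
COP_x = 0.1626


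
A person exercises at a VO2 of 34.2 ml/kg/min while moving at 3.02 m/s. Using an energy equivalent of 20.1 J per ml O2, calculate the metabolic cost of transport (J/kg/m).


Power per kg = VO2 * 20.1 / 60
Power per kg = 34.2 * 20.1 / 60 = 11.4570 W/kg
Cost = power_per_kg / speed
Cost = 11.4570 / 3.02
Cost = 3.7937


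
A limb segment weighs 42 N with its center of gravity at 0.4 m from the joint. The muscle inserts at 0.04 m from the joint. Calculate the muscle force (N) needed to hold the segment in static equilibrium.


F_muscle = W * d_load / d_muscle
F_muscle = 42 * 0.4 / 0.04
Numerator = 16.8000
F_muscle = 420.0000


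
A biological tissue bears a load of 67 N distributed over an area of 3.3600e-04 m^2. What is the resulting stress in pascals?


stress = F / A
stress = 67 / 3.3600e-04
stress = 199404.7619


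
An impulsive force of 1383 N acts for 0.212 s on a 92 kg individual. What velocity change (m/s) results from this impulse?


J = F * dt = 1383 * 0.212 = 293.1960 N*s
delta_v = J / m
delta_v = 293.1960 / 92
delta_v = 3.1869


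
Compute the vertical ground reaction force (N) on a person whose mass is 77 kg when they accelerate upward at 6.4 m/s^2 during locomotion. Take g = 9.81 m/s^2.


GRF = m * (g + a)
GRF = 77 * (9.81 + 6.4)
GRF = 77 * 16.2100
GRF = 1248.1700


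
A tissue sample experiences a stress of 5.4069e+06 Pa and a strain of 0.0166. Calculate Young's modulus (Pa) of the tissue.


E = stress / strain
E = 5.4069e+06 / 0.0166
E = 3.2572e+08


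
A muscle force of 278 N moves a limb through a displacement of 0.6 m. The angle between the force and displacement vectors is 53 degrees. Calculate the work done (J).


W = F * d * cos(theta)
theta = 53 deg = 0.9250 rad
cos(theta) = 0.6018
W = 278 * 0.6 * 0.6018
W = 100.3827


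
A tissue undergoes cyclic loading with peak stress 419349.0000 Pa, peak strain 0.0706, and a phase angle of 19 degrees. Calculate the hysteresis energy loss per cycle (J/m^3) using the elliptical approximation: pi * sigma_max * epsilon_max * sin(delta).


E_loss = pi * sigma_max * epsilon_max * sin(delta)
delta = 19 deg = 0.3316 rad
sin(delta) = 0.3256
E_loss = pi * 419349.0000 * 0.0706 * 0.3256
E_loss = 30281.1318


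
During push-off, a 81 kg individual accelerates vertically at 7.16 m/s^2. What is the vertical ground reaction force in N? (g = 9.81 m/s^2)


GRF = m * (g + a)
GRF = 81 * (9.81 + 7.16)
GRF = 81 * 16.9700
GRF = 1374.5700


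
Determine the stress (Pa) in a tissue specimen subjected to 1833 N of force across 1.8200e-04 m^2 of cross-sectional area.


stress = F / A
stress = 1833 / 1.8200e-04
stress = 1.0071e+07


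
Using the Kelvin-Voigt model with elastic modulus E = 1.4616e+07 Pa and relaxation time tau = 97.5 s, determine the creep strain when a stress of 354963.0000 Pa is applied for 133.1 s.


epsilon(t) = (sigma/E) * (1 - exp(-t/tau))
sigma/E = 354963.0000 / 1.4616e+07 = 0.0243
exp(-t/tau) = exp(-133.1 / 97.5) = 0.2553
epsilon = 0.0243 * (1 - 0.2553)
epsilon = 0.0181


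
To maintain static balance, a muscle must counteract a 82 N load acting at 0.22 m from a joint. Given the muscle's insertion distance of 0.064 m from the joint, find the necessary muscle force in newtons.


F_muscle = W * d_load / d_muscle
F_muscle = 82 * 0.22 / 0.064
Numerator = 18.0400
F_muscle = 281.8750


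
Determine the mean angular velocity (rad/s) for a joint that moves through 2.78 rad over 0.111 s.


omega = delta_theta / delta_t
omega = 2.78 / 0.111
omega = 25.0450


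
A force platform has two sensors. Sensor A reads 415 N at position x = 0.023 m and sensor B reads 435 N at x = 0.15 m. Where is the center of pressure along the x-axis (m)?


COP_x = (F1*x1 + F2*x2) / (F1 + F2)
COP_x = (415*0.023 + 435*0.15) / (415 + 435)
Numerator = 74.7950
Denominator = 850
COP_x = 0.0880


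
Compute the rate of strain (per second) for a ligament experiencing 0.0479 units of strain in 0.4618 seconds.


strain_rate = delta_strain / delta_t
strain_rate = 0.0479 / 0.4618
strain_rate = 0.1037


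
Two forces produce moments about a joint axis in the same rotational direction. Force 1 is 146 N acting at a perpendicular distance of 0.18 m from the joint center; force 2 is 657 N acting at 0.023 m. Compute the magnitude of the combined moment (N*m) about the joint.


M = F1 * d1 + F2 * d2
M = 146 * 0.18 + 657 * 0.023
M = 26.2800 + 15.1110
M = 41.3910


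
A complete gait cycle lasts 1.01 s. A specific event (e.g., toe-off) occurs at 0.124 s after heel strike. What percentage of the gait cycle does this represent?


pct = (event_time / cycle_time) * 100
pct = (0.124 / 1.01) * 100
ratio = 0.1228
pct = 12.2772


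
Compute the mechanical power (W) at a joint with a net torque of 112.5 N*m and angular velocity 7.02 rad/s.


P = M * omega
P = 112.5 * 7.02
P = 789.7500


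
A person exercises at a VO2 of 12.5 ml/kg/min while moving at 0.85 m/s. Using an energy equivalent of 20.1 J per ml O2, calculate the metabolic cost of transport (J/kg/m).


Power per kg = VO2 * 20.1 / 60
Power per kg = 12.5 * 20.1 / 60 = 4.1875 W/kg
Cost = power_per_kg / speed
Cost = 4.1875 / 0.85
Cost = 4.9265


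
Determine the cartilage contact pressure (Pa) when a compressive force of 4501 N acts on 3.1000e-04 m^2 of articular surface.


P = F / A
P = 4501 / 3.1000e-04
P = 1.4519e+07


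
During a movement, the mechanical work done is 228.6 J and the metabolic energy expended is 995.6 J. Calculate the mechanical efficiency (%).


eta = (W_mech / E_meta) * 100
eta = (228.6 / 995.6) * 100
ratio = 0.2296
eta = 22.9610


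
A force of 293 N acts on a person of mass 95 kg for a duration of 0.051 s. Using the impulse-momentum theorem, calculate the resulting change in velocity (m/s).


J = F * dt = 293 * 0.051 = 14.9430 N*s
delta_v = J / m
delta_v = 14.9430 / 95
delta_v = 0.1573


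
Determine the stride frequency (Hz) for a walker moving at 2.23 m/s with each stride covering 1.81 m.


f = v / stride_length
f = 2.23 / 1.81
f = 1.2320


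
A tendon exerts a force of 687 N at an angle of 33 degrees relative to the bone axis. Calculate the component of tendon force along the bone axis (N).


F_eff = F_tendon * cos(theta)
theta = 33 deg = 0.5760 rad
cos(theta) = 0.8387
F_eff = 687 * 0.8387
F_eff = 576.1667


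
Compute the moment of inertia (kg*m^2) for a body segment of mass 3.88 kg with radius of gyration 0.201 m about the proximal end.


I = m * k^2
I = 3.88 * 0.201^2
k^2 = 0.0404
I = 0.1568


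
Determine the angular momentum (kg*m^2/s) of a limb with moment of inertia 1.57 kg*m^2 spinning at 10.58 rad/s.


L = I * omega
L = 1.57 * 10.58
L = 16.6106


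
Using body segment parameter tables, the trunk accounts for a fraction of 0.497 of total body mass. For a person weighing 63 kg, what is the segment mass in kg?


m_segment = body_mass * fraction
m_segment = 63 * 0.497
m_segment = 31.3110


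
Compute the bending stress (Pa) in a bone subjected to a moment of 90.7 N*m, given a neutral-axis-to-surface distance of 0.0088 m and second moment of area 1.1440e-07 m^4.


sigma = M * c / I
sigma = 90.7 * 0.0088 / 1.1440e-07
M * c = 0.7982
sigma = 6.9769e+06


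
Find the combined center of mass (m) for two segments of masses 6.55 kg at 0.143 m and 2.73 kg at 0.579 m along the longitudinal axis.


COM = (m1*x1 + m2*x2) / (m1 + m2)
COM = (6.55*0.143 + 2.73*0.579) / (6.55 + 2.73)
Numerator = 2.5173
Denominator = 9.2800
COM = 0.2713


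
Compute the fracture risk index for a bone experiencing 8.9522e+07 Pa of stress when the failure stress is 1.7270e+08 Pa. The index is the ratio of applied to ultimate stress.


FRI = applied / ultimate
FRI = 8.9522e+07 / 1.7270e+08
FRI = 0.5184


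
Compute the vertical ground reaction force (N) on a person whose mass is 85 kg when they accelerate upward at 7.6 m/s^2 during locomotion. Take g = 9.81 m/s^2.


GRF = m * (g + a)
GRF = 85 * (9.81 + 7.6)
GRF = 85 * 17.4100
GRF = 1479.8500


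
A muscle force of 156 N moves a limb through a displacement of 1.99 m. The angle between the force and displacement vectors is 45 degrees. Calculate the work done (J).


W = F * d * cos(theta)
theta = 45 deg = 0.7854 rad
cos(theta) = 0.7071
W = 156 * 1.99 * 0.7071
W = 219.5142


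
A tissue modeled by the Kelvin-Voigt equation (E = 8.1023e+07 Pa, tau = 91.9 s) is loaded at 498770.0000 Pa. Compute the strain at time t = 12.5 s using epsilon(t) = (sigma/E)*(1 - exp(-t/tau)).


epsilon(t) = (sigma/E) * (1 - exp(-t/tau))
sigma/E = 498770.0000 / 8.1023e+07 = 0.0062
exp(-t/tau) = exp(-12.5 / 91.9) = 0.8728
epsilon = 0.0062 * (1 - 0.8728)
epsilon = 7.8286e-04


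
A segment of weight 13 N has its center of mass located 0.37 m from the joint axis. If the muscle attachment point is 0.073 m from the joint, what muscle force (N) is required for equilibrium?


F_muscle = W * d_load / d_muscle
F_muscle = 13 * 0.37 / 0.073
Numerator = 4.8100
F_muscle = 65.8904


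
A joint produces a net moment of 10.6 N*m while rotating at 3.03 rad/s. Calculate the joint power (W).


P = M * omega
P = 10.6 * 3.03
P = 32.1180


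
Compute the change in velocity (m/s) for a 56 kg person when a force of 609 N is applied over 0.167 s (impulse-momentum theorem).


J = F * dt = 609 * 0.167 = 101.7030 N*s
delta_v = J / m
delta_v = 101.7030 / 56
delta_v = 1.8161


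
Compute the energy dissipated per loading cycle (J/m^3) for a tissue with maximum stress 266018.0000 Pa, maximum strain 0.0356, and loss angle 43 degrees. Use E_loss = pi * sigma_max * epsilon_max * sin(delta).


E_loss = pi * sigma_max * epsilon_max * sin(delta)
delta = 43 deg = 0.7505 rad
sin(delta) = 0.6820
E_loss = pi * 266018.0000 * 0.0356 * 0.6820
E_loss = 20290.5690


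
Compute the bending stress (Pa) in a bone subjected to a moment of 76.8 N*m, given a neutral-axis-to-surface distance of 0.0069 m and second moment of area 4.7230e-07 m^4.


sigma = M * c / I
sigma = 76.8 * 0.0069 / 4.7230e-07
M * c = 0.5299
sigma = 1.1220e+06


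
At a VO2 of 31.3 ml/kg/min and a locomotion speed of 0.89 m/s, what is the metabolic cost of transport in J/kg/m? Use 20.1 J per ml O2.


Power per kg = VO2 * 20.1 / 60
Power per kg = 31.3 * 20.1 / 60 = 10.4855 W/kg
Cost = power_per_kg / speed
Cost = 10.4855 / 0.89
Cost = 11.7815


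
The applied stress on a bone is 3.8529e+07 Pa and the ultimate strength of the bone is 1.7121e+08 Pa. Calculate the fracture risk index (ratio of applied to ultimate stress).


FRI = applied / ultimate
FRI = 3.8529e+07 / 1.7121e+08
FRI = 0.2250


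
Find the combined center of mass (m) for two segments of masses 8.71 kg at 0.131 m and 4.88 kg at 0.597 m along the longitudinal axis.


COM = (m1*x1 + m2*x2) / (m1 + m2)
COM = (8.71*0.131 + 4.88*0.597) / (8.71 + 4.88)
Numerator = 4.0544
Denominator = 13.5900
COM = 0.2983


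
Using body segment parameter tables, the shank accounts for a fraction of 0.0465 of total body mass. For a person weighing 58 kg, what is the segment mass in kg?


m_segment = body_mass * fraction
m_segment = 58 * 0.0465
m_segment = 2.6970


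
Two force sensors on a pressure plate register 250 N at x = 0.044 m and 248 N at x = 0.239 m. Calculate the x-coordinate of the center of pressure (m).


COP_x = (F1*x1 + F2*x2) / (F1 + F2)
COP_x = (250*0.044 + 248*0.239) / (250 + 248)
Numerator = 70.2720
Denominator = 498
COP_x = 0.1411


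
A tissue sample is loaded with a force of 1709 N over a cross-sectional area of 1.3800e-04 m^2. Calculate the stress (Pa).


stress = F / A
stress = 1709 / 1.3800e-04
stress = 1.2384e+07
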